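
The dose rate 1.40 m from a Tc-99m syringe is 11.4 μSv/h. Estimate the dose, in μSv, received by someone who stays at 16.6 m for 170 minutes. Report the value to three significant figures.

Using I₁d₁² = I₂d₂², rate at 16.6 m:
(1.40/16.6)² = 0.007113, so 11.4 × 0.007113 = 0.08109 μSv/h.
Dose = rate × time = 0.08109 μSv/h × 2.833 h = 0.2297 μSv.

0.230 μSv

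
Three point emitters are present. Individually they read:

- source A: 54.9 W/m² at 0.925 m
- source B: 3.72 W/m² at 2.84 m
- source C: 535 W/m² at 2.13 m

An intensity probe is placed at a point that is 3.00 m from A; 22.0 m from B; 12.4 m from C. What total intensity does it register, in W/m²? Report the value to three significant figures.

21.1 W/m²

By superposition, sum each source's inverse-square contribution:
A: 54.9 × (0.925/3.00)² = 5.219 W/m²
B: 3.72 × (2.84/22.0)² = 0.06199 W/m²
C: 535 × (2.13/12.4)² = 15.79 W/m²
Total = 5.219 + 0.06199 + 15.79 = 21.07 W/m².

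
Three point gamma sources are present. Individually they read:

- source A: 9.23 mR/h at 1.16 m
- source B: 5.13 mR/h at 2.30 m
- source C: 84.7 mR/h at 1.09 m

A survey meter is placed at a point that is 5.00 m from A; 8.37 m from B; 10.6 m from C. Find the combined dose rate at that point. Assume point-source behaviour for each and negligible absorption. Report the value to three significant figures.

Each source contributes Iᵢ·(dᵢ/rᵢ)²; contributions add.
A: 9.23 × (1.16/5.00)² = 0.4968 mR/h
B: 5.13 × (2.30/8.37)² = 0.3874 mR/h
C: 84.7 × (1.09/10.6)² = 0.8956 mR/h
Total = 0.4968 + 0.3874 + 0.8956 = 1.780 mR/h.

1.78 mR/h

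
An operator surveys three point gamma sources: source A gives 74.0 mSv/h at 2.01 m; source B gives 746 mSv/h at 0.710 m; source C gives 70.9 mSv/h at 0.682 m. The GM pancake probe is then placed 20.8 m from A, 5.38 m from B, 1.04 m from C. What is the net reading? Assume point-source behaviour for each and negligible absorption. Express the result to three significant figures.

By superposition, sum each source's inverse-square contribution:
A: 74.0 × (2.01/20.8)² = 0.6910 mSv/h
B: 746 × (0.710/5.38)² = 12.99 mSv/h
C: 70.9 × (0.682/1.04)² = 30.49 mSv/h
Total = 0.6910 + 12.99 + 30.49 = 44.17 mSv/h.

44.2 mSv/h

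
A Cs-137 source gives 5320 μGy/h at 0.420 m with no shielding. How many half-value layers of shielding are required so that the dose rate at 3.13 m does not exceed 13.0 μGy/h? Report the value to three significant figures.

2.88 half-value layers

At 3.13 m, distance alone gives 5320 × (0.420/3.13)² = 5320 × 0.01801 = 95.81 μGy/h.
Further attenuation needed: 95.81/13.0 = 7.370.
n = log₂(7.370) = 2.882 half-value layers.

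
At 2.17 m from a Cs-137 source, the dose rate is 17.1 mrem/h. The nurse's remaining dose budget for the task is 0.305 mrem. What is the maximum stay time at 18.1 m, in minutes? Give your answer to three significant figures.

Intensity scales as (d₁/d₂)², so rate at 18.1 m:
(2.17/18.1)² = 0.01437, so 17.1 × 0.01437 = 0.2457 mrem/h.
Stay time = 0.305 mrem ÷ 0.2457 mrem/h = 1.241 h = 74.46 min.

74.5 min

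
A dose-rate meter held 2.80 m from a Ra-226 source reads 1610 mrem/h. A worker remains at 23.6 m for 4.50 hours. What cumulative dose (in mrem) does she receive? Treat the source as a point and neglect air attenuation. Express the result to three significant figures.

102 mrem

Intensity scales as (d₁/d₂)², so rate at 23.6 m:
1610 × (2.80/23.6)² = 1610 × 0.01408 = 22.67 mrem/h.
Dose = rate × time = 22.67 mrem/h × 4.500 h = 102.0 mrem.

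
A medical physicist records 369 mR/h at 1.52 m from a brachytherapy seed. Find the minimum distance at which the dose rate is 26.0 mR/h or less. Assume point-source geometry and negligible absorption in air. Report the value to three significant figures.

Intensity scales as (d₁/d₂)², so d₂ = d₁·√(I₁/I₂).
I₁/I₂ = 369/26.0 = 14.19, so d₂ = 1.52 × √14.19 = 5.726 m.

5.73 m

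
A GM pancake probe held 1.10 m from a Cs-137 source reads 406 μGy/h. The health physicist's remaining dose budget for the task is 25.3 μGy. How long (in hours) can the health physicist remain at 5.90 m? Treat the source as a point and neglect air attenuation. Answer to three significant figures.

Applying the 1/r² law, rate at 5.90 m:
(1.10/5.90)² = 0.03476, so 406 × 0.03476 = 14.11 μGy/h.
Stay time = 25.3 μGy ÷ 14.11 μGy/h = 1.793 h.

1.79 h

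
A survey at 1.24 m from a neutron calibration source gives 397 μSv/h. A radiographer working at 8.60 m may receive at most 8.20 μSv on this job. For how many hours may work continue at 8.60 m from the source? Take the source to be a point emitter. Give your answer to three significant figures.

Intensity scales as (d₁/d₂)², so rate at 8.60 m:
397 × (1.24/8.60)² = 397 × 0.02079 = 8.254 μSv/h.
Stay time = 8.20 μSv ÷ 8.254 μSv/h = 0.9935 h.

0.994 h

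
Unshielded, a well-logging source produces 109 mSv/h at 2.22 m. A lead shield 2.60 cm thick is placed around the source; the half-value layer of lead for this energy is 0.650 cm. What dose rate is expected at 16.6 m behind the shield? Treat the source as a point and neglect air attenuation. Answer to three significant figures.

0.122 mSv/h

Distance alone: (2.22/16.6)² = 0.01789, so 109 × 0.01789 = 1.950 mSv/h.
Shield: 2.60/0.650 = 4.000 half-value layers → attenuation 2^(−4.000) = 0.06250.
Combined: 1.950 × 0.06250 = 0.1219 mSv/h.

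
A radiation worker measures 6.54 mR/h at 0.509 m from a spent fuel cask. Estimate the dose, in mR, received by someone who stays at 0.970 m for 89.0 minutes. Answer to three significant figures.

2.67 mR

Using I₁d₁² = I₂d₂², rate at 0.970 m:
6.54 × (0.509/0.970)² = 6.54 × 0.2754 = 1.801 mR/h.
Dose = rate × time = 1.801 mR/h × 1.483 h = 2.671 mR.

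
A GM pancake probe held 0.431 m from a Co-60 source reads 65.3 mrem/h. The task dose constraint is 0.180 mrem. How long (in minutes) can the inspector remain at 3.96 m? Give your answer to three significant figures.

Intensity scales as (d₁/d₂)², so rate at 3.96 m:
65.3 × (0.431/3.96)² = 65.3 × 0.01185 = 0.7738 mrem/h.
Stay time = 0.180 mrem ÷ 0.7738 mrem/h = 0.2326 h = 13.96 min.

14.0 min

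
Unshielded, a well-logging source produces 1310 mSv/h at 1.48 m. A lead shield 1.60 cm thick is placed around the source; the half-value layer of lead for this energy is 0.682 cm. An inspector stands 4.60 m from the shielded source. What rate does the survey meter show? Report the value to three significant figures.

26.7 mSv/h

Distance alone: (1.48/4.60)² = 0.1035, so 1310 × 0.1035 = 135.6 mSv/h.
Shield: 1.60/0.682 = 2.346 half-value layers → attenuation 2^(−2.346) = 0.1967.
Combined: 135.6 × 0.1967 = 26.67 mSv/h.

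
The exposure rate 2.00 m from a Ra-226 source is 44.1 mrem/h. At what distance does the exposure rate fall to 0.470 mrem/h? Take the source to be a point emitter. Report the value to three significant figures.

Intensity scales as (d₁/d₂)², so d₂ = d₁·√(I₁/I₂).
I₁/I₂ = 44.1/0.470 = 93.83, so d₂ = 2.00 × √93.83 = 19.37 m.

19.4 m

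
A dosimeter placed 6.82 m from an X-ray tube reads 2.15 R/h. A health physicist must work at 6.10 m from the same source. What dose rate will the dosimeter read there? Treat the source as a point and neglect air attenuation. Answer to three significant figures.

By the inverse-square law, scaling from 6.82 m to 6.10 m:
(6.82/6.10)² = 1.250, so 2.15 × 1.250 = 2.688 R/h.

2.69 R/h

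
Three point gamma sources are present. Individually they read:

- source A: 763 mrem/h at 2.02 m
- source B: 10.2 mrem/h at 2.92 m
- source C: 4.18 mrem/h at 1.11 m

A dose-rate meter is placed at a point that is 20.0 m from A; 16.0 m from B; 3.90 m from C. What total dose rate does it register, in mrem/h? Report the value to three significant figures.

By superposition, sum each source's inverse-square contribution:
A: 763 × (2.02/20.0)² = 7.783 mrem/h
B: 10.2 × (2.92/16.0)² = 0.3397 mrem/h
C: 4.18 × (1.11/3.90)² = 0.3386 mrem/h
Total = 7.783 + 0.3397 + 0.3386 = 8.461 mrem/h.

8.46 mrem/h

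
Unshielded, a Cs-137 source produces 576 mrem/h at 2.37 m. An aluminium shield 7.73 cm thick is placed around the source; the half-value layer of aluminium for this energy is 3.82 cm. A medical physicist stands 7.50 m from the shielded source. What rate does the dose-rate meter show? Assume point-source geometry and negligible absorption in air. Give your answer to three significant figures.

14.1 mrem/h

Distance alone: 576 × (2.37/7.50)² = 576 × 0.09986 = 57.52 mrem/h.
Shield: 7.73/3.82 = 2.024 half-value layers → attenuation 2^(−2.024) = 0.2459.
Combined: 57.52 × 0.2459 = 14.14 mrem/h.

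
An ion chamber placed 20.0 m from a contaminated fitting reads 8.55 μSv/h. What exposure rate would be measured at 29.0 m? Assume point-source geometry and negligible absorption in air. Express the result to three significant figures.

4.07 μSv/h

By the inverse-square law, scaling from 20.0 m to 29.0 m:
(20.0/29.0)² = 0.4756, so 8.55 × 0.4756 = 4.066 μSv/h.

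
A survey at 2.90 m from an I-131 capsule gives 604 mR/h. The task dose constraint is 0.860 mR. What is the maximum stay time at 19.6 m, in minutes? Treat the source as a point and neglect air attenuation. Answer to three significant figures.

By the inverse-square law, rate at 19.6 m:
(2.90/19.6)² = 0.02189, so 604 × 0.02189 = 13.22 mR/h.
Stay time = 0.860 mR ÷ 13.22 mR/h = 0.06505 h = 3.903 min.

3.90 min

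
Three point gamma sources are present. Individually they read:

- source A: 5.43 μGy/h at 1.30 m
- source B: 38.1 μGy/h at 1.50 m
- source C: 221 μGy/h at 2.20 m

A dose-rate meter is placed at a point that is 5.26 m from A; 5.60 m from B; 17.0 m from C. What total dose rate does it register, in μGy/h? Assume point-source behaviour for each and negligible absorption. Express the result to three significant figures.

By superposition, sum each source's inverse-square contribution:
A: 5.43 × (1.30/5.26)² = 0.3317 μGy/h
B: 38.1 × (1.50/5.60)² = 2.734 μGy/h
C: 221 × (2.20/17.0)² = 3.701 μGy/h
Total = 0.3317 + 2.734 + 3.701 = 6.767 μGy/h.

6.77 μGy/h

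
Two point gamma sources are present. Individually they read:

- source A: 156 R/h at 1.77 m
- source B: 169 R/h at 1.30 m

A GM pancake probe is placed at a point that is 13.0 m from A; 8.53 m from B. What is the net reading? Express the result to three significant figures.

6.82 R/h

By superposition, sum each source's inverse-square contribution:
A: 156 × (1.77/13.0)² = 2.892 R/h
B: 169 × (1.30/8.53)² = 3.925 R/h
Total = 2.892 + 3.925 = 6.817 R/h.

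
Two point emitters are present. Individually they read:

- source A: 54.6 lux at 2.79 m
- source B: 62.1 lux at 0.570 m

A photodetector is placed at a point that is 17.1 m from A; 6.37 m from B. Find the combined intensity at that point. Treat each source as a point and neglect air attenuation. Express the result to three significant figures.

1.95 lux

By superposition, sum each source's inverse-square contribution:
A: 54.6 × (2.79/17.1)² = 1.453 lux
B: 62.1 × (0.570/6.37)² = 0.4972 lux
Total = 1.453 + 0.4972 = 1.950 lux.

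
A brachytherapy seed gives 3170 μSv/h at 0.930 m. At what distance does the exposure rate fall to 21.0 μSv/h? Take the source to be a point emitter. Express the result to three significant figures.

Since intensity falls as 1/r², d₂ = d₁·√(I₁/I₂).
I₁/I₂ = 3170/21.0 = 151.0, so d₂ = 0.930 × √151.0 = 11.43 m.

11.4 m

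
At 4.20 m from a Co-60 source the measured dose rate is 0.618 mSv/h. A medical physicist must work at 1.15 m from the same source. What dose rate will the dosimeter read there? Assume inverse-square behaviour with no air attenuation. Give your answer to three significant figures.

By the inverse-square law, scaling from 4.20 m to 1.15 m:
(4.20/1.15)² = 13.34, so 0.618 × 13.34 = 8.244 mSv/h.

8.24 mSv/h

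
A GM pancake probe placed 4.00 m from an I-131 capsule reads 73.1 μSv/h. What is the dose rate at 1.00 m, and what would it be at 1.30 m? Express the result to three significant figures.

1170 μSv/h; 692 μSv/h

Intensity scales as (d₁/d₂)², so
At 1.00 m: 73.1 × (4.00/1.00)² = 73.1 × 16.00 = 1170 μSv/h
At 1.30 m: (1.00/1.30)² = 0.5917, so 1170 × 0.5917 = 692.3 μSv/h.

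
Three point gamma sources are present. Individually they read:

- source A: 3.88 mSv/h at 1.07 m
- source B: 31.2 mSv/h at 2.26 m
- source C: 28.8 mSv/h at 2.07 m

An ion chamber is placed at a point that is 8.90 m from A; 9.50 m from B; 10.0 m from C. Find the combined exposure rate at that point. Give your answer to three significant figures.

3.06 mSv/h

By superposition, sum each source's inverse-square contribution:
A: 3.88 × (1.07/8.90)² = 0.05608 mSv/h
B: 31.2 × (2.26/9.50)² = 1.766 mSv/h
C: 28.8 × (2.07/10.0)² = 1.234 mSv/h
Total = 0.05608 + 1.766 + 1.234 = 3.056 mSv/h.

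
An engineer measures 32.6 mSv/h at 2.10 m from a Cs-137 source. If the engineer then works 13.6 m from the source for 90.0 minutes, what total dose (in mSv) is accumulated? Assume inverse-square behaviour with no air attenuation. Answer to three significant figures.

1.17 mSv

Applying the 1/r² law, rate at 13.6 m:
(2.10/13.6)² = 0.02384, so 32.6 × 0.02384 = 0.7772 mSv/h.
Dose = rate × time = 0.7772 mSv/h × 1.500 h = 1.166 mSv.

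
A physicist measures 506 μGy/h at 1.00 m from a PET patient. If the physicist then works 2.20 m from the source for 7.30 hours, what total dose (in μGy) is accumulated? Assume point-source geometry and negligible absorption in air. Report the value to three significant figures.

Applying the 1/r² law, rate at 2.20 m:
(1.00/2.20)² = 0.2066, so 506 × 0.2066 = 104.5 μGy/h.
Dose = rate × time = 104.5 μGy/h × 7.300 h = 762.9 μGy.

763 μGy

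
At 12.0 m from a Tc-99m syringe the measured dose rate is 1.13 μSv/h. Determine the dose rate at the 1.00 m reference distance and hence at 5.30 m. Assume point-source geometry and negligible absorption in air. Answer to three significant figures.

163 μSv/h; 5.79 μSv/h

Intensity scales as (d₁/d₂)², so
At 1.00 m: 1.13 × (12.0/1.00)² = 1.13 × 144.0 = 162.7 μSv/h
At 5.30 m: (1.00/5.30)² = 0.03560, so 162.7 × 0.03560 = 5.792 μSv/h.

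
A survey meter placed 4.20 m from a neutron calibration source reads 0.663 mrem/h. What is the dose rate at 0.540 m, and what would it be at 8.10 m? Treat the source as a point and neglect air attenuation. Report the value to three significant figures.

40.1 mrem/h; 0.178 mrem/h

Since intensity falls as 1/r²,
At 0.540 m: 0.663 × (4.20/0.540)² = 0.663 × 60.49 = 40.10 mrem/h
At 8.10 m: (0.540/8.10)² = 0.004444, so 40.10 × 0.004444 = 0.1782 mrem/h.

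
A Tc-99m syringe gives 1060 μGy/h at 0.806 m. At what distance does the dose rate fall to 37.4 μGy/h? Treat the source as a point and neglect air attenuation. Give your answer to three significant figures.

4.29 m

By the inverse-square law, d₂ = d₁·√(I₁/I₂).
I₁/I₂ = 1060/37.4 = 28.34, so d₂ = 0.806 × √28.34 = 4.291 m.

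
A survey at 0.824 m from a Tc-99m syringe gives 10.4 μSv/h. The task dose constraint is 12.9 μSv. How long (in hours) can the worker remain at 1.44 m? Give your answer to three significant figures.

3.79 h

Intensity scales as (d₁/d₂)², so rate at 1.44 m:
(0.824/1.44)² = 0.3274, so 10.4 × 0.3274 = 3.405 μSv/h.
Stay time = 12.9 μSv ÷ 3.405 μSv/h = 3.789 h.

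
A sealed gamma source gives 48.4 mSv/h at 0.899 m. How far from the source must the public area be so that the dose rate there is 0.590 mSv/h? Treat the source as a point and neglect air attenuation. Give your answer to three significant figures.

Using I₁d₁² = I₂d₂², d₂ = d₁·√(I₁/I₂).
I₁/I₂ = 48.4/0.590 = 82.03, so d₂ = 0.899 × √82.03 = 8.142 m.

8.14 m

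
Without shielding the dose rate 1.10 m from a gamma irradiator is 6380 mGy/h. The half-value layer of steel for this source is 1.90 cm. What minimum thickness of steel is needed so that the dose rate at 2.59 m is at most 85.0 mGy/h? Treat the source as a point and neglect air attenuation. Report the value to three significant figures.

7.14 cm

At 2.59 m, distance alone gives 6380 × (1.10/2.59)² = 6380 × 0.1804 = 1151 mGy/h.
Further attenuation needed: 1151/85.0 = 13.54.
n = log₂(13.54) = 3.759 half-value layers.
Thickness = 3.759 × 1.90 cm = 7.142 cm.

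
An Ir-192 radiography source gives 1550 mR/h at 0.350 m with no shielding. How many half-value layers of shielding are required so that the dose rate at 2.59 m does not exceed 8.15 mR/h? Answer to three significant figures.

1.80 half-value layers

At 2.59 m, distance alone gives 1550 × (0.350/2.59)² = 1550 × 0.01826 = 28.30 mR/h.
Further attenuation needed: 28.30/8.15 = 3.472.
n = log₂(3.472) = 1.796 half-value layers.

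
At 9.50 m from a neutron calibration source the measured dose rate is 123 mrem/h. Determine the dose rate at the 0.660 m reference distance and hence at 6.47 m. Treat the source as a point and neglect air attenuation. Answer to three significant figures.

25500 mrem/h; 265 mrem/h

Using I₁d₁² = I₂d₂²,
At 0.660 m: 123 × (9.50/0.660)² = 123 × 207.2 = 25490 mrem/h
At 6.47 m: 25490 × (0.660/6.47)² = 25490 × 0.01041 = 265.4 mrem/h.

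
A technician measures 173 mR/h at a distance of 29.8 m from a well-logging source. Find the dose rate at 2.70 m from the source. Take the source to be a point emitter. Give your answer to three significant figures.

21100 mR/h

Applying the 1/r² law, the rate at 2.70 m is
173 × (29.8/2.70)² = 173 × 121.8 = 21070 mR/h.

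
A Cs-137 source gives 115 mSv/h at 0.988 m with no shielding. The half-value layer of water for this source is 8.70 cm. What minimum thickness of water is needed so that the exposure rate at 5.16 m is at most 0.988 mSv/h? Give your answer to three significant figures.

18.2 cm

At 5.16 m, distance alone gives 115 × (0.988/5.16)² = 115 × 0.03666 = 4.216 mSv/h.
Further attenuation needed: 4.216/0.988 = 4.267.
n = log₂(4.267) = 2.093 half-value layers.
Thickness = 2.093 × 8.70 cm = 18.21 cm.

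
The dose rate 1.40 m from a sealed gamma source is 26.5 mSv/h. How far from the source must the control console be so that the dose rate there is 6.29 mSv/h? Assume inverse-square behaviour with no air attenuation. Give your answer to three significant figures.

2.87 m

Using I₁d₁² = I₂d₂², d₂ = d₁·√(I₁/I₂).
I₁/I₂ = 26.5/6.29 = 4.213, so d₂ = 1.40 × √4.213 = 2.874 m.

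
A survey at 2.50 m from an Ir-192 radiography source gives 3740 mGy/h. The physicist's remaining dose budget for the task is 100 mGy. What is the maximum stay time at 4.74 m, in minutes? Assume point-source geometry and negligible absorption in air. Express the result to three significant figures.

Since intensity falls as 1/r², rate at 4.74 m:
(2.50/4.74)² = 0.2782, so 3740 × 0.2782 = 1040 mGy/h.
Stay time = 100 mGy ÷ 1040 mGy/h = 0.09615 h = 5.769 min.

5.77 min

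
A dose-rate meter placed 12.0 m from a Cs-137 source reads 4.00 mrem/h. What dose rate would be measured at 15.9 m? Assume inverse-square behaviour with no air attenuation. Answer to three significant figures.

2.28 mrem/h

Applying the 1/r² law, scaling from 12.0 m to 15.9 m:
4.00 × (12.0/15.9)² = 4.00 × 0.5696 = 2.278 mrem/h.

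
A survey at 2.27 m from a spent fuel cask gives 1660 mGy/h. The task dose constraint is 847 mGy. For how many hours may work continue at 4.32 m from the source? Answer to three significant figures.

1.85 h

By the inverse-square law, rate at 4.32 m:
(2.27/4.32)² = 0.2761, so 1660 × 0.2761 = 458.3 mGy/h.
Stay time = 847 mGy ÷ 458.3 mGy/h = 1.848 h.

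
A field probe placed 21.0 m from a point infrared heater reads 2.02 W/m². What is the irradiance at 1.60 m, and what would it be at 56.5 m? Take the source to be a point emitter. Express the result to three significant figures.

Since intensity falls as 1/r²,
At 1.60 m: 2.02 × (21.0/1.60)² = 2.02 × 172.3 = 348.0 W/m²
At 56.5 m: (1.60/56.5)² = 0.0008019, so 348.0 × 0.0008019 = 0.2791 W/m².

348 W/m²; 0.279 W/m²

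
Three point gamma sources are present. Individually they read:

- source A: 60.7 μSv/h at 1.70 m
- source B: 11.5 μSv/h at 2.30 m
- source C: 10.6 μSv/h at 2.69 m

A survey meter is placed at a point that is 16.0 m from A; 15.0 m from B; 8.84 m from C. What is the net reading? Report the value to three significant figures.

By superposition, sum each source's inverse-square contribution:
A: 60.7 × (1.70/16.0)² = 0.6852 μSv/h
B: 11.5 × (2.30/15.0)² = 0.2704 μSv/h
C: 10.6 × (2.69/8.84)² = 0.9815 μSv/h
Total = 0.6852 + 0.2704 + 0.9815 = 1.937 μSv/h.

1.94 μSv/h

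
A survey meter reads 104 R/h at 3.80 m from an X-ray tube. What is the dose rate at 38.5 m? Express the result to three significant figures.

Since intensity falls as 1/r², the rate at 38.5 m is
(3.80/38.5)² = 0.009742, so 104 × 0.009742 = 1.013 R/h.

1.01 R/h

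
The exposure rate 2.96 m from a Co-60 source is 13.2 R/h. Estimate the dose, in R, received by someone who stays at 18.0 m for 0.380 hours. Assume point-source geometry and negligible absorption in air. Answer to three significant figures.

Intensity scales as (d₁/d₂)², so rate at 18.0 m:
13.2 × (2.96/18.0)² = 13.2 × 0.02704 = 0.3569 R/h.
Dose = rate × time = 0.3569 R/h × 0.3800 h = 0.1356 R.

0.136 R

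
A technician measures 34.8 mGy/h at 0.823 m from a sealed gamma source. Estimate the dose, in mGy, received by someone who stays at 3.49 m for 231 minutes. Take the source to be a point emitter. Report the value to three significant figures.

Since intensity falls as 1/r², rate at 3.49 m:
34.8 × (0.823/3.49)² = 34.8 × 0.05561 = 1.935 mGy/h.
Dose = rate × time = 1.935 mGy/h × 3.850 h = 7.450 mGy.

7.45 mGy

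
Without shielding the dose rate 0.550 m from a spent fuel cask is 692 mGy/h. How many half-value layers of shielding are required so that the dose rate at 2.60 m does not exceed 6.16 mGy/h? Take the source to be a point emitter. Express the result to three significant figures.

2.33 half-value layers

At 2.60 m, distance alone gives 692 × (0.550/2.60)² = 692 × 0.04475 = 30.97 mGy/h.
Further attenuation needed: 30.97/6.16 = 5.028.
n = log₂(5.028) = 2.330 half-value layers.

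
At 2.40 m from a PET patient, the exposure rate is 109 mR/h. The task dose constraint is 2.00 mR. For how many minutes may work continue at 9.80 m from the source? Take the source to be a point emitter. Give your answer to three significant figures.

Using I₁d₁² = I₂d₂², rate at 9.80 m:
109 × (2.40/9.80)² = 109 × 0.05998 = 6.538 mR/h.
Stay time = 2.00 mR ÷ 6.538 mR/h = 0.3059 h = 18.35 min.

18.4 min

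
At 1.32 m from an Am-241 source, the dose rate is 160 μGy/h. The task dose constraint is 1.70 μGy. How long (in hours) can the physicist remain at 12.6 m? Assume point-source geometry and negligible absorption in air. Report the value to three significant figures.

By the inverse-square law, rate at 12.6 m:
160 × (1.32/12.6)² = 160 × 0.01098 = 1.757 μGy/h.
Stay time = 1.70 μGy ÷ 1.757 μGy/h = 0.9676 h.

0.968 h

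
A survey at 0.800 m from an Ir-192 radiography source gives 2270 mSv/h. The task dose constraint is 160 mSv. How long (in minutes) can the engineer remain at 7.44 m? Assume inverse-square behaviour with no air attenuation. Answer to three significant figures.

366 min

Applying the 1/r² law, rate at 7.44 m:
(0.800/7.44)² = 0.01156, so 2270 × 0.01156 = 26.24 mSv/h.
Stay time = 160 mSv ÷ 26.24 mSv/h = 6.098 h = 365.9 min.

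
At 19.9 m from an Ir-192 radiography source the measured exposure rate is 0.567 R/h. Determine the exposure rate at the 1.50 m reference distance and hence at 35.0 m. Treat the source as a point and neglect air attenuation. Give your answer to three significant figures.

Using I₁d₁² = I₂d₂²,
At 1.50 m: 0.567 × (19.9/1.50)² = 0.567 × 176.0 = 99.79 R/h
At 35.0 m: 99.79 × (1.50/35.0)² = 99.79 × 0.001837 = 0.1833 R/h.

99.8 R/h; 0.183 R/h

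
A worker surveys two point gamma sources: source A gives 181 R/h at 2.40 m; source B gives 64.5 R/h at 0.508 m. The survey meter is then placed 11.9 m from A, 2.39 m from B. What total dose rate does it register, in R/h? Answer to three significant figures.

Each source contributes Iᵢ·(dᵢ/rᵢ)²; contributions add.
A: 181 × (2.40/11.9)² = 7.362 R/h
B: 64.5 × (0.508/2.39)² = 2.914 R/h
Total = 7.362 + 2.914 = 10.28 R/h.

10.3 R/h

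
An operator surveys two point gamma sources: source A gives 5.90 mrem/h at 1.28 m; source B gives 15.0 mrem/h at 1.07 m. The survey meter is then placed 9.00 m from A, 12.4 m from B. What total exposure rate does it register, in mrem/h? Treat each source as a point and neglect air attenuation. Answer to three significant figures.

By superposition, sum each source's inverse-square contribution:
A: 5.90 × (1.28/9.00)² = 0.1193 mrem/h
B: 15.0 × (1.07/12.4)² = 0.1117 mrem/h
Total = 0.1193 + 0.1117 = 0.2310 mrem/h.

0.231 mrem/h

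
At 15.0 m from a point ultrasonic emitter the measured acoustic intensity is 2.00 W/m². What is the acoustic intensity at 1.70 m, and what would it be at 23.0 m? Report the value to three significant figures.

Since intensity falls as 1/r²,
At 1.70 m: 2.00 × (15.0/1.70)² = 2.00 × 77.85 = 155.7 W/m²
At 23.0 m: 155.7 × (1.70/23.0)² = 155.7 × 0.005463 = 0.8506 W/m².

156 W/m²; 0.851 W/m²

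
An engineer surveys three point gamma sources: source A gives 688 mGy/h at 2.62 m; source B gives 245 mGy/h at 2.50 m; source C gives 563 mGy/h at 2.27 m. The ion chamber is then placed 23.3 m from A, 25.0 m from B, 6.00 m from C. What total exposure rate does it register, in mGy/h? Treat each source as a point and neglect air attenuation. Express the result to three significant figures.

91.7 mGy/h

Each source contributes Iᵢ·(dᵢ/rᵢ)²; contributions add.
A: 688 × (2.62/23.3)² = 8.699 mGy/h
B: 245 × (2.50/25.0)² = 2.450 mGy/h
C: 563 × (2.27/6.00)² = 80.59 mGy/h
Total = 8.699 + 2.450 + 80.59 = 91.74 mGy/h.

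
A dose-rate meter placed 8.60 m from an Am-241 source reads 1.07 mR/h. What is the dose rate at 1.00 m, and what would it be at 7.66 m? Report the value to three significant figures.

79.1 mR/h; 1.35 mR/h

Using I₁d₁² = I₂d₂²,
At 1.00 m: 1.07 × (8.60/1.00)² = 1.07 × 73.96 = 79.14 mR/h
At 7.66 m: (1.00/7.66)² = 0.01704, so 79.14 × 0.01704 = 1.349 mR/h.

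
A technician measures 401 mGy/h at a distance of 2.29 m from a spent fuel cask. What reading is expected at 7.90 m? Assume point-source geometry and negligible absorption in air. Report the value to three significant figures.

33.7 mGy/h

Using I₁d₁² = I₂d₂², the rate at 7.90 m is
401 × (2.29/7.90)² = 401 × 0.08403 = 33.70 mGy/h.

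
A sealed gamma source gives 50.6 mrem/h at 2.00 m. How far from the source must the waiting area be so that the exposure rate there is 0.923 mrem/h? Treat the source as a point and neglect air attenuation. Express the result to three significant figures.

14.8 m

Applying the 1/r² law, d₂ = d₁·√(I₁/I₂).
I₁/I₂ = 50.6/0.923 = 54.82, so d₂ = 2.00 × √54.82 = 14.81 m.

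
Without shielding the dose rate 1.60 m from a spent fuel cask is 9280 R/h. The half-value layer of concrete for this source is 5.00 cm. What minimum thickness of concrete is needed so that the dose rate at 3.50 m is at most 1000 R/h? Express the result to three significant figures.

4.78 cm

At 3.50 m, distance alone gives 9280 × (1.60/3.50)² = 9280 × 0.2090 = 1940 R/h.
Further attenuation needed: 1940/1000 = 1.940.
n = log₂(1.940) = 0.9561 half-value layers.
Thickness = 0.9561 × 5.00 cm = 4.780 cm.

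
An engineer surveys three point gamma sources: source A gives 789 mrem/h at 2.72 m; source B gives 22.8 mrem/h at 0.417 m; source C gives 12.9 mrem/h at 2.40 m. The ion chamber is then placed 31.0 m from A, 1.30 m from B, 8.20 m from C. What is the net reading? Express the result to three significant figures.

Each source contributes Iᵢ·(dᵢ/rᵢ)²; contributions add.
A: 789 × (2.72/31.0)² = 6.074 mrem/h
B: 22.8 × (0.417/1.30)² = 2.346 mrem/h
C: 12.9 × (2.40/8.20)² = 1.105 mrem/h
Total = 6.074 + 2.346 + 1.105 = 9.525 mrem/h.

9.53 mrem/h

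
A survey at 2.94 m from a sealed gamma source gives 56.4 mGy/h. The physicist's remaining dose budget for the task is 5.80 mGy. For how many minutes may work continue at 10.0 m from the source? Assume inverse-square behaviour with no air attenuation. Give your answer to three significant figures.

By the inverse-square law, rate at 10.0 m:
56.4 × (2.94/10.0)² = 56.4 × 0.08644 = 4.875 mGy/h.
Stay time = 5.80 mGy ÷ 4.875 mGy/h = 1.190 h = 71.40 min.

71.4 min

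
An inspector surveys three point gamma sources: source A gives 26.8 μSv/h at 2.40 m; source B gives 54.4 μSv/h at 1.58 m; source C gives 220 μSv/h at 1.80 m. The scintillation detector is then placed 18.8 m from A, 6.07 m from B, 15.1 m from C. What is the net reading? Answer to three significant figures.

Each source contributes Iᵢ·(dᵢ/rᵢ)²; contributions add.
A: 26.8 × (2.40/18.8)² = 0.4368 μSv/h
B: 54.4 × (1.58/6.07)² = 3.686 μSv/h
C: 220 × (1.80/15.1)² = 3.126 μSv/h
Total = 0.4368 + 3.686 + 3.126 = 7.249 μSv/h.

7.25 μSv/h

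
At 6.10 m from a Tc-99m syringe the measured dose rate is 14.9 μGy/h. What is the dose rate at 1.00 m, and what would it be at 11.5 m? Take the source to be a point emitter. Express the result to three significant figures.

554 μGy/h; 4.19 μGy/h

Applying the 1/r² law,
At 1.00 m: 14.9 × (6.10/1.00)² = 14.9 × 37.21 = 554.4 μGy/h
At 11.5 m: (1.00/11.5)² = 0.007561, so 554.4 × 0.007561 = 4.192 μGy/h.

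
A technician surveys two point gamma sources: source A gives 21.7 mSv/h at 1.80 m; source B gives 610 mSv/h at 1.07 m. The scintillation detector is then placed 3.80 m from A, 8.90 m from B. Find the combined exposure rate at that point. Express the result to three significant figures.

13.7 mSv/h

By superposition, sum each source's inverse-square contribution:
A: 21.7 × (1.80/3.80)² = 4.869 mSv/h
B: 610 × (1.07/8.90)² = 8.817 mSv/h
Total = 4.869 + 8.817 = 13.69 mSv/h.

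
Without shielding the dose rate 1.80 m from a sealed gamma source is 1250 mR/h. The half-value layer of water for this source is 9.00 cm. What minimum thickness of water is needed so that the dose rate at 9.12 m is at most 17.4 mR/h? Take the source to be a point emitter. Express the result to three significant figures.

At 9.12 m, distance alone gives (1.80/9.12)² = 0.03895, so 1250 × 0.03895 = 48.69 mR/h.
Further attenuation needed: 48.69/17.4 = 2.798.
n = log₂(2.798) = 1.484 half-value layers.
Thickness = 1.484 × 9.00 cm = 13.36 cm.

13.4 cm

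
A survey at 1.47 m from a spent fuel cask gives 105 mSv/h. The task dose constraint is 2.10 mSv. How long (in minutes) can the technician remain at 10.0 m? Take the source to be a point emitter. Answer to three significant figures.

Using I₁d₁² = I₂d₂², rate at 10.0 m:
(1.47/10.0)² = 0.02161, so 105 × 0.02161 = 2.269 mSv/h.
Stay time = 2.10 mSv ÷ 2.269 mSv/h = 0.9255 h = 55.53 min.

55.5 min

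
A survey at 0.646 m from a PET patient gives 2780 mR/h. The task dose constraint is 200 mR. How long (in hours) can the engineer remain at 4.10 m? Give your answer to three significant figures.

2.90 h

Using I₁d₁² = I₂d₂², rate at 4.10 m:
2780 × (0.646/4.10)² = 2780 × 0.02483 = 69.03 mR/h.
Stay time = 200 mR ÷ 69.03 mR/h = 2.897 h.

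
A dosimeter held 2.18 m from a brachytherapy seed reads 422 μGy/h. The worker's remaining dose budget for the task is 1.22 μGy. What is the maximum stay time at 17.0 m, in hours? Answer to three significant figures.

Using I₁d₁² = I₂d₂², rate at 17.0 m:
422 × (2.18/17.0)² = 422 × 0.01644 = 6.938 μGy/h.
Stay time = 1.22 μGy ÷ 6.938 μGy/h = 0.1758 h.

0.176 h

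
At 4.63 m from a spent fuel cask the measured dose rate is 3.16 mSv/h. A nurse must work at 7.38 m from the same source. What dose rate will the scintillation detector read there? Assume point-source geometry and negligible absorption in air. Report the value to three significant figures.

1.24 mSv/h

Since intensity falls as 1/r², scaling from 4.63 m to 7.38 m:
(4.63/7.38)² = 0.3936, so 3.16 × 0.3936 = 1.244 mSv/h.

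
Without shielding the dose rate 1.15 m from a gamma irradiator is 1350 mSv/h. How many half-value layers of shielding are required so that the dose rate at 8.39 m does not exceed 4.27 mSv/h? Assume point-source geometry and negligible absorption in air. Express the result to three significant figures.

At 8.39 m, distance alone gives (1.15/8.39)² = 0.01879, so 1350 × 0.01879 = 25.37 mSv/h.
Further attenuation needed: 25.37/4.27 = 5.941.
n = log₂(5.941) = 2.571 half-value layers.

2.57 half-value layers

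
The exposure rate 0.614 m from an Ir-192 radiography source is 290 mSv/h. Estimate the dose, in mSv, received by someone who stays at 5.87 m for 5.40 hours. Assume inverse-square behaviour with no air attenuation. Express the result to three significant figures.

Applying the 1/r² law, rate at 5.87 m:
290 × (0.614/5.87)² = 290 × 0.01094 = 3.173 mSv/h.
Dose = rate × time = 3.173 mSv/h × 5.400 h = 17.13 mSv.

17.1 mSv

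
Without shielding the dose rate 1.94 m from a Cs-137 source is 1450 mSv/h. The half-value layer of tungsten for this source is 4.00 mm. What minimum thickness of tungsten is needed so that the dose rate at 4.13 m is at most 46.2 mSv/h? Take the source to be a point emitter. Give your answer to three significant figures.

11.2 mm

At 4.13 m, distance alone gives (1.94/4.13)² = 0.2206, so 1450 × 0.2206 = 319.9 mSv/h.
Further attenuation needed: 319.9/46.2 = 6.924.
n = log₂(6.924) = 2.792 half-value layers.
Thickness = 2.792 × 4.00 mm = 11.17 mm.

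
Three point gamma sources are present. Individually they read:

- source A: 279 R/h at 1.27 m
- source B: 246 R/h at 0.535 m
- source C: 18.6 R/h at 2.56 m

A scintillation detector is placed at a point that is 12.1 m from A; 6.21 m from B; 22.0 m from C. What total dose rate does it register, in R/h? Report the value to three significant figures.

By superposition, sum each source's inverse-square contribution:
A: 279 × (1.27/12.1)² = 3.074 R/h
B: 246 × (0.535/6.21)² = 1.826 R/h
C: 18.6 × (2.56/22.0)² = 0.2519 R/h
Total = 3.074 + 1.826 + 0.2519 = 5.152 R/h.

5.15 R/h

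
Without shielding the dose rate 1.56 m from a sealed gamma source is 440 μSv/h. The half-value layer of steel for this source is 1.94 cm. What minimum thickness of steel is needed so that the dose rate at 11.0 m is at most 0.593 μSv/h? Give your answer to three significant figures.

7.56 cm

At 11.0 m, distance alone gives (1.56/11.0)² = 0.02011, so 440 × 0.02011 = 8.848 μSv/h.
Further attenuation needed: 8.848/0.593 = 14.92.
n = log₂(14.92) = 3.899 half-value layers.
Thickness = 3.899 × 1.94 cm = 7.564 cm.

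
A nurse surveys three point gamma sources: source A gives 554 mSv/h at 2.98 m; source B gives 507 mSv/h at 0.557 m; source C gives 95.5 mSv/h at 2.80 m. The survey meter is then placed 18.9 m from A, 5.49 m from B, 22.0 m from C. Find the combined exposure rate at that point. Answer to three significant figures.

20.5 mSv/h

Each source contributes Iᵢ·(dᵢ/rᵢ)²; contributions add.
A: 554 × (2.98/18.9)² = 13.77 mSv/h
B: 507 × (0.557/5.49)² = 5.219 mSv/h
C: 95.5 × (2.80/22.0)² = 1.547 mSv/h
Total = 13.77 + 5.219 + 1.547 = 20.54 mSv/h.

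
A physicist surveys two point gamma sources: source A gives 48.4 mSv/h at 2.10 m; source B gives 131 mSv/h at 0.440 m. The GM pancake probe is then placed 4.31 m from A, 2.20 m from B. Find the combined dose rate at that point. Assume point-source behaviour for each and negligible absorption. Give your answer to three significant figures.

16.7 mSv/h

Each source contributes Iᵢ·(dᵢ/rᵢ)²; contributions add.
A: 48.4 × (2.10/4.31)² = 11.49 mSv/h
B: 131 × (0.440/2.20)² = 5.240 mSv/h
Total = 11.49 + 5.240 = 16.73 mSv/h.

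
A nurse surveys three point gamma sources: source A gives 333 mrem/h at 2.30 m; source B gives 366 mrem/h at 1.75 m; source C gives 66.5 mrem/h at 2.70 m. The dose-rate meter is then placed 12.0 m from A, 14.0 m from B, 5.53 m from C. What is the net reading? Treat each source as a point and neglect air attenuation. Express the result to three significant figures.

By superposition, sum each source's inverse-square contribution:
A: 333 × (2.30/12.0)² = 12.23 mrem/h
B: 366 × (1.75/14.0)² = 5.719 mrem/h
C: 66.5 × (2.70/5.53)² = 15.85 mrem/h
Total = 12.23 + 5.719 + 15.85 = 33.80 mrem/h.

33.8 mrem/h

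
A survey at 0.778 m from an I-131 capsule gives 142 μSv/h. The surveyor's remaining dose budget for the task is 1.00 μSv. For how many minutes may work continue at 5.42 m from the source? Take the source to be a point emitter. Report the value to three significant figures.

20.5 min

Using I₁d₁² = I₂d₂², rate at 5.42 m:
(0.778/5.42)² = 0.02060, so 142 × 0.02060 = 2.925 μSv/h.
Stay time = 1.00 μSv ÷ 2.925 μSv/h = 0.3419 h = 20.51 min.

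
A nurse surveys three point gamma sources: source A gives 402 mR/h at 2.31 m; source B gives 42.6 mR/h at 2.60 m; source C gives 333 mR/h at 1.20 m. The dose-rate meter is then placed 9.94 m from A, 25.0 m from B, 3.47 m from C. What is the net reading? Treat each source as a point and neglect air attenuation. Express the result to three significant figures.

62.0 mR/h

Each source contributes Iᵢ·(dᵢ/rᵢ)²; contributions add.
A: 402 × (2.31/9.94)² = 21.71 mR/h
B: 42.6 × (2.60/25.0)² = 0.4608 mR/h
C: 333 × (1.20/3.47)² = 39.82 mR/h
Total = 21.71 + 0.4608 + 39.82 = 61.99 mR/h.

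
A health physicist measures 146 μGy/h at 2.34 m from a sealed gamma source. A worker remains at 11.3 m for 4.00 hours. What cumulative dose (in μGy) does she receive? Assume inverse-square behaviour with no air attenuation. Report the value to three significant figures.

25.0 μGy

Applying the 1/r² law, rate at 11.3 m:
(2.34/11.3)² = 0.04288, so 146 × 0.04288 = 6.260 μGy/h.
Dose = rate × time = 6.260 μGy/h × 4.000 h = 25.04 μGy.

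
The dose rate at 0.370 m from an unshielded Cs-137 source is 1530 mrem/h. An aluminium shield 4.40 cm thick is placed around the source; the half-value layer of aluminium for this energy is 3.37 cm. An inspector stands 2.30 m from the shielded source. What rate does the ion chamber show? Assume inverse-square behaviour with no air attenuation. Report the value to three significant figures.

Distance alone: 1530 × (0.370/2.30)² = 1530 × 0.02588 = 39.60 mrem/h.
Shield: 4.40/3.37 = 1.306 half-value layers → attenuation 2^(−1.306) = 0.4044.
Combined: 39.60 × 0.4044 = 16.01 mrem/h.

16.0 mrem/h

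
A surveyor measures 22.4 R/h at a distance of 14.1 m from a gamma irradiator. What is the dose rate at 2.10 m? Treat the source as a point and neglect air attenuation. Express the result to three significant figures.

Since intensity falls as 1/r², the rate at 2.10 m is
(14.1/2.10)² = 45.08, so 22.4 × 45.08 = 1010 R/h.

1010 R/h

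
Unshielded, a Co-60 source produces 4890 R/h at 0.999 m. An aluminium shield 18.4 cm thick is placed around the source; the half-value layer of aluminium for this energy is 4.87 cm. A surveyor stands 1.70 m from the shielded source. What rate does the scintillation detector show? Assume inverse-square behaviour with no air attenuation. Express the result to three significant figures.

123 R/h

Distance alone: (0.999/1.70)² = 0.3453, so 4890 × 0.3453 = 1689 R/h.
Shield: 18.4/4.87 = 3.778 half-value layers → attenuation 2^(−3.778) = 0.07290.
Combined: 1689 × 0.07290 = 123.1 R/h.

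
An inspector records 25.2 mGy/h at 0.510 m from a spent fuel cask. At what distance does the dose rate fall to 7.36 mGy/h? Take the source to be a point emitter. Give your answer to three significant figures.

0.944 m

Intensity scales as (d₁/d₂)², so d₂ = d₁·√(I₁/I₂).
I₁/I₂ = 25.2/7.36 = 3.424, so d₂ = 0.510 × √3.424 = 0.9437 m.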